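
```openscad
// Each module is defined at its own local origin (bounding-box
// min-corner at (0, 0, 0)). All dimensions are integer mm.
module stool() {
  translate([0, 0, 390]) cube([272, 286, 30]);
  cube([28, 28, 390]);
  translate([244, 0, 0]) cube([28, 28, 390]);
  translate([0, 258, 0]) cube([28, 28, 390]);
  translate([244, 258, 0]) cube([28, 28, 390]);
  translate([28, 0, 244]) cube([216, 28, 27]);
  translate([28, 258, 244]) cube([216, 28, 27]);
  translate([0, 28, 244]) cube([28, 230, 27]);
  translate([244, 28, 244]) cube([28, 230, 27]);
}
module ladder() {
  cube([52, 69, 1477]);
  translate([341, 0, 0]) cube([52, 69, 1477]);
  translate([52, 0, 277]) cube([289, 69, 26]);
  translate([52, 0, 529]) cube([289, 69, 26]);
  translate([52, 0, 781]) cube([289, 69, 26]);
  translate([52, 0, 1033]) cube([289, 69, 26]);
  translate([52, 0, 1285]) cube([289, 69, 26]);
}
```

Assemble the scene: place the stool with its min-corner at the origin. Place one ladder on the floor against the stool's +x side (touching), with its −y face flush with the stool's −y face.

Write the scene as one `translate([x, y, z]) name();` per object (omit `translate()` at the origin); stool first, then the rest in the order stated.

stool();
translate([272, 0, 0]) ladder();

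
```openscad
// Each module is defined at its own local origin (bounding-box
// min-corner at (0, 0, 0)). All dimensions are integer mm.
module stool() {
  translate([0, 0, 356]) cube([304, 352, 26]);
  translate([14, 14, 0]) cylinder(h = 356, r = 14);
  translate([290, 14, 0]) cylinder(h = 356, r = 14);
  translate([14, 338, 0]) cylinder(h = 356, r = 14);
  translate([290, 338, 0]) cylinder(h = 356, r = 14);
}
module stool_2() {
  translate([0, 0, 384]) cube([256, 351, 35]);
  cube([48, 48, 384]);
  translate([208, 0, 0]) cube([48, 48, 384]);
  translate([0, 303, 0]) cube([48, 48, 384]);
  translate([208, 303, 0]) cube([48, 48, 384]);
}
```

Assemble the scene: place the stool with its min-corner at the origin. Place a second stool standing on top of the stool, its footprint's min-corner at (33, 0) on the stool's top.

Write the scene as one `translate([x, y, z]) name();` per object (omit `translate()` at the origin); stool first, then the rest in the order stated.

stool();
translate([33, 0, 382]) stool_2();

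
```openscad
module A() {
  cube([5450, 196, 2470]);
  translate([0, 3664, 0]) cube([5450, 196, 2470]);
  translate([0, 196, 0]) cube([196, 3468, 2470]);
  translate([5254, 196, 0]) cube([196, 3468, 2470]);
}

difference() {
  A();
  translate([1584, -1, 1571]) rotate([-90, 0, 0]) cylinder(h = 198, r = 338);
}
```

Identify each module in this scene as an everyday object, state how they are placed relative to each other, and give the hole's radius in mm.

The subtracted cylinder has r = 338 mm.

A is a house frame. The house frame has a circular hole through its front wall. The hole's radius is 338 mm.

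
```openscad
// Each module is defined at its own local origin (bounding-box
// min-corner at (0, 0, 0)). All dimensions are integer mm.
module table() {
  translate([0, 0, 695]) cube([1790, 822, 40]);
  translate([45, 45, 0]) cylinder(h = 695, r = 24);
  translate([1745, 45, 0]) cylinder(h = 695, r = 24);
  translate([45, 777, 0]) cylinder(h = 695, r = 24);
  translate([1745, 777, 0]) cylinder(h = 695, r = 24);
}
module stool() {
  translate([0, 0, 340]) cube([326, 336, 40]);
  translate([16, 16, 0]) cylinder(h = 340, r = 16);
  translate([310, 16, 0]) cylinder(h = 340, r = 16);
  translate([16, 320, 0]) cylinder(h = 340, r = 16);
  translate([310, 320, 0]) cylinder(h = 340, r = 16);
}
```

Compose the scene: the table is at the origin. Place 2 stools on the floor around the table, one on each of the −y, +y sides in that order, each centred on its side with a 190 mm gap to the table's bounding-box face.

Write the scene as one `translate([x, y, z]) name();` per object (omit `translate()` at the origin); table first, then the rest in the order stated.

table();
translate([732, -526, 0]) stool();
translate([732, 1012, 0]) stool();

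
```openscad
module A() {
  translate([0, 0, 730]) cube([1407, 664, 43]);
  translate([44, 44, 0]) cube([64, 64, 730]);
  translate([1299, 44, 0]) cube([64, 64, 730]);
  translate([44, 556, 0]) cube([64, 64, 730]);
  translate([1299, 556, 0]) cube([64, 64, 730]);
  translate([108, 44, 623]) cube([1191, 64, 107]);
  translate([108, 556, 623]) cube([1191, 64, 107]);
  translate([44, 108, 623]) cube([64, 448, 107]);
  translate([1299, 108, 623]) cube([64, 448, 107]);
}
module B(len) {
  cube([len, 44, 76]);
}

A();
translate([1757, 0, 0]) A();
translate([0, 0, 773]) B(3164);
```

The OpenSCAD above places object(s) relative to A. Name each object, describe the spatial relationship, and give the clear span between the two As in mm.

Second table starts at x = 1757; first ends at x = 1407; clear span = 1757 − 1407 = 350 mm.

A is a table. B is a beam. A beam spans the tops of two tables. The clear span between the two tables is 350 mm.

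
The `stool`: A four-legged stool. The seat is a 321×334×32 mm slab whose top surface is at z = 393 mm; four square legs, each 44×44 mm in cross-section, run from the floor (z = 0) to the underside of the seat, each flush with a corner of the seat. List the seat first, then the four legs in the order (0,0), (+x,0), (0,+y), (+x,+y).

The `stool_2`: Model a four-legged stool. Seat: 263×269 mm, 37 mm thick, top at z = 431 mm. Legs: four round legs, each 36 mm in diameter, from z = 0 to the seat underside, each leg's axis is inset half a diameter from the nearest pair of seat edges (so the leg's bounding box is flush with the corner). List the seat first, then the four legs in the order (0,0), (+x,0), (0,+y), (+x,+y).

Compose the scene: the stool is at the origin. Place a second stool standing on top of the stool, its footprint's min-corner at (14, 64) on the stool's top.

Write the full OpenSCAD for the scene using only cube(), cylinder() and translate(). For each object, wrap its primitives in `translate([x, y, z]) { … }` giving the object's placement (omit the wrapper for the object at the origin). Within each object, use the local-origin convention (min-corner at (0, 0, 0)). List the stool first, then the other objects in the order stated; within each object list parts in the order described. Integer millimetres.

translate([0, 0, 361]) cube([321, 334, 32]);
cube([44, 44, 361]);
translate([277, 0, 0]) cube([44, 44, 361]);
translate([0, 290, 0]) cube([44, 44, 361]);
translate([277, 290, 0]) cube([44, 44, 361]);
translate([14, 64, 393]) {
  translate([0, 0, 394]) cube([263, 269, 37]);
  translate([18, 18, 0]) cylinder(h = 394, r = 18);
  translate([245, 18, 0]) cylinder(h = 394, r = 18);
  translate([18, 251, 0]) cylinder(h = 394, r = 18);
  translate([245, 251, 0]) cylinder(h = 394, r = 18);
}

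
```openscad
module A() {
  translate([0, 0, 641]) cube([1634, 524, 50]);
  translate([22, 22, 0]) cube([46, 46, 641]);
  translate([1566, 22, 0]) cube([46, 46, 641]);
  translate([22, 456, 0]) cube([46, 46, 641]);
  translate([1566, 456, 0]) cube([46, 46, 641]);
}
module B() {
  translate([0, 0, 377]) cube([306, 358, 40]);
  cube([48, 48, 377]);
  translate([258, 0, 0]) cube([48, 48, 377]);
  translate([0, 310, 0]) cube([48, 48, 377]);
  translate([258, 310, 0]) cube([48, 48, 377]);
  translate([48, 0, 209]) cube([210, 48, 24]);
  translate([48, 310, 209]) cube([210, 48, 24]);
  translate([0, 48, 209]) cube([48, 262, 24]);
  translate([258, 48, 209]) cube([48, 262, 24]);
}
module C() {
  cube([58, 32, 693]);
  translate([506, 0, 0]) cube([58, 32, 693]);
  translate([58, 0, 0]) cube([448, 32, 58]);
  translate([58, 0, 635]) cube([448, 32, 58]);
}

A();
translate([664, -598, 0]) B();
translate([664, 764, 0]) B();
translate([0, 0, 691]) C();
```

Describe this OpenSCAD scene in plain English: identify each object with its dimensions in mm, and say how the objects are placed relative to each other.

A is a table with a 1634×524 mm rectangular top, 50 mm thick, top surface at z = 691 mm, supported by four 46×46 mm square legs, each inset 22 mm from the nearest pair of top edges, running from the floor.

B is a four-legged stool. The seat is 306×358 mm, 40 mm thick, top at z = 417 mm. It stands on four square legs, each 48×48 mm in cross-section, from z = 0 to the seat underside, each flush with a corner of the seat. Four stretchers, 48 mm wide and 24 mm tall, connect adjacent legs with their undersides at z = 209 mm, each running between the inner faces of the legs it joins and aligned with the legs' outer faces on the other axis.

C is a rectangular picture frame lying in the x–z plane (depth along y). The opening is 448 mm wide (x) by 577 mm tall (z), surrounded by a border 58 mm wide on all four sides. The frame is 32 mm deep and is made of two full-height vertical stiles with two horizontal rails fitted between them.

Two stools sit around the table at the −y, +y sides. The picture frame is on top of the table.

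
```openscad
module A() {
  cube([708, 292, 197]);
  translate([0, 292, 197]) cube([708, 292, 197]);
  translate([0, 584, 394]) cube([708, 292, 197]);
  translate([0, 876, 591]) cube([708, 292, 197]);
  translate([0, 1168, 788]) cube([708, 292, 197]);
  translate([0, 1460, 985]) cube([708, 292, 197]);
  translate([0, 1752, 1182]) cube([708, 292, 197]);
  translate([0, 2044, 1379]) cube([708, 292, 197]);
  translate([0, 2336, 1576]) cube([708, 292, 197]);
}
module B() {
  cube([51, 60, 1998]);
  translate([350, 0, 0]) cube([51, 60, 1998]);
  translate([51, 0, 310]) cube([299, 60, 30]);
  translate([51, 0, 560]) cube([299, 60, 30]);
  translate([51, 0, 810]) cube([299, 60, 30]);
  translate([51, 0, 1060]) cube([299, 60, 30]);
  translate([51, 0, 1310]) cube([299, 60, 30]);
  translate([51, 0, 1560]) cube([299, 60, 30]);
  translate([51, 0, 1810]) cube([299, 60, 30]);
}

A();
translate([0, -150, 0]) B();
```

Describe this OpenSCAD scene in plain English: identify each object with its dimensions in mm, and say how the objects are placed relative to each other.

A is a straight staircase of 9 solid steps. Each step is 708 mm wide (x), 292 mm deep (y, the going) and 197 mm tall (the rise). The first step rests on the floor; each subsequent step sits one going further in +y and one rise higher in +z, directly behind and above the previous step with no overlap.

B is a straight ladder. Two 51×60 mm vertical rails, 1998 mm tall, stand 401 mm apart (outside-to-outside) with their front faces coplanar on the −y side. 7 rungs, each 60 mm deep and 30 mm tall, span between the inner faces of the rails, front faces flush with the rails. The lowest rung's underside is at z = 310 mm and rungs are spaced 250 mm apart (underside to underside).

The ladder is on the floor beside the staircase on its −y side.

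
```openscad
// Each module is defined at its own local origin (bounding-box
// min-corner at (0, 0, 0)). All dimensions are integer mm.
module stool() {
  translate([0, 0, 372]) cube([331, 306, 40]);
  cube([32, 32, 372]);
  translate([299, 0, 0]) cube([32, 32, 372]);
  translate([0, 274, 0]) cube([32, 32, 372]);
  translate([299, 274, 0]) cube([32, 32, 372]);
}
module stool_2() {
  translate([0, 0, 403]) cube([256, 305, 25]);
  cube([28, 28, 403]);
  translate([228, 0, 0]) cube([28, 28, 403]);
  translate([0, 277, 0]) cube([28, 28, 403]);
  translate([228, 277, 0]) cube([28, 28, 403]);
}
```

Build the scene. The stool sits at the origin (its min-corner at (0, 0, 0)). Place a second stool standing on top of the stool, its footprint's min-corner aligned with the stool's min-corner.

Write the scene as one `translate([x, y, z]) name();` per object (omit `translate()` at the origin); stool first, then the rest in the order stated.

stool();
translate([0, 0, 412]) stool_2();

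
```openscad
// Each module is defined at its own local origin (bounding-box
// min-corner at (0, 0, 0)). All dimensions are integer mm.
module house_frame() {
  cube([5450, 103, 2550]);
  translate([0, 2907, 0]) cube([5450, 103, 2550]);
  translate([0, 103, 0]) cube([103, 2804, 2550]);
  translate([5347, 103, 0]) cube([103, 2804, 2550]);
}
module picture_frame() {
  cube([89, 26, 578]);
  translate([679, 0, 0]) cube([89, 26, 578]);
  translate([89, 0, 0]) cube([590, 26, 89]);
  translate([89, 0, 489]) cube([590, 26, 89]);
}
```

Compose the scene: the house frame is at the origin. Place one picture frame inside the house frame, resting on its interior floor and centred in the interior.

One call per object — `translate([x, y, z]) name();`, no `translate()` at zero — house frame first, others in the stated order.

house_frame();
translate([2341, 1492, 0]) picture_frame();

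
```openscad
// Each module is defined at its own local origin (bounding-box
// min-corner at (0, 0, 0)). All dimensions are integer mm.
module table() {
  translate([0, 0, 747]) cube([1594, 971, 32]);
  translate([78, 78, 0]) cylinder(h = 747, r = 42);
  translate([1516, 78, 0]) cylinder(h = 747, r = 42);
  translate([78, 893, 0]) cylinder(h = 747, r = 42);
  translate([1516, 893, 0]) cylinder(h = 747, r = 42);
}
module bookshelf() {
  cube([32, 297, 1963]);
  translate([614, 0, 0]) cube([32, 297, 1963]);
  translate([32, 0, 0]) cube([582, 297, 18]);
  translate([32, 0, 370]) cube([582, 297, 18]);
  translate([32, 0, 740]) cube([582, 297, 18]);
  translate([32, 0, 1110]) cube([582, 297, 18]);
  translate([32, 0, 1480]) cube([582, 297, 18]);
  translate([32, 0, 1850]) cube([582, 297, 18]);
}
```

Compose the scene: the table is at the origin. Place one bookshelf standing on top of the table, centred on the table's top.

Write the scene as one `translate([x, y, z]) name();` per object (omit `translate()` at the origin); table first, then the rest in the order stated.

table();
translate([474, 337, 779]) bookshelf();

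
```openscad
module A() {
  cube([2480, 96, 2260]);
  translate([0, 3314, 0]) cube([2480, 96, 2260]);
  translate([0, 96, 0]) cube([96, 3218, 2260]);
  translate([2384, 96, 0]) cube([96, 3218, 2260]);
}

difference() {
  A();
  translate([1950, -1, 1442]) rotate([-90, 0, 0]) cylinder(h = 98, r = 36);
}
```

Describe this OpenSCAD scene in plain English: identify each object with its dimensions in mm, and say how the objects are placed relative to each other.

A is a box-shaped house frame (walls only): outside footprint 2480×3410 mm, wall height 2260 mm, wall thickness 96 mm. The two y-facing walls run the full x-width; the two x-facing walls fit between the inner faces of the y-facing walls.

The house frame has a circular hole of radius 36 mm through its front wall, centred at (x = 1950, z = 1442).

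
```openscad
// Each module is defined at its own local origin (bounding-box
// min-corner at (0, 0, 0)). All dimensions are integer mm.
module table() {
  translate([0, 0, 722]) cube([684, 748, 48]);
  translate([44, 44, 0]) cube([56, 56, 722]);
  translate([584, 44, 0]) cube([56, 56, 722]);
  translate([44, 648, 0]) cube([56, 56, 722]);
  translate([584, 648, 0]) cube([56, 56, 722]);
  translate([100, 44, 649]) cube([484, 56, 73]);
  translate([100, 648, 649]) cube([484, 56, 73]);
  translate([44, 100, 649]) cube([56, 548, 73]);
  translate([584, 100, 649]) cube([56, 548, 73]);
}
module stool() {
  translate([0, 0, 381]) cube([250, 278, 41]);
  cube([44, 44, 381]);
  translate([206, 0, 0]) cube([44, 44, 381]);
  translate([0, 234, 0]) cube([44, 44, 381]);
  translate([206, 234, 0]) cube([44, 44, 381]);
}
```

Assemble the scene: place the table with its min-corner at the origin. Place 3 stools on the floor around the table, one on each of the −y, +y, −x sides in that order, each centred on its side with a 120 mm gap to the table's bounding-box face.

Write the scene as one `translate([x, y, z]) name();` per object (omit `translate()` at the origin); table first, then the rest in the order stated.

table();
translate([217, -398, 0]) stool();
translate([217, 868, 0]) stool();
translate([-370, 235, 0]) stool();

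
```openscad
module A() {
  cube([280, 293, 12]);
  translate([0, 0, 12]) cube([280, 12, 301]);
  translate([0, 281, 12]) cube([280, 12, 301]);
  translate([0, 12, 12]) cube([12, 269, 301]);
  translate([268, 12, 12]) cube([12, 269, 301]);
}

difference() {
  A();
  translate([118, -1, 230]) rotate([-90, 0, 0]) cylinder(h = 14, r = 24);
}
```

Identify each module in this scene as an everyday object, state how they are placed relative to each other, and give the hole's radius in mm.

The subtracted cylinder has r = 24 mm.

A is an open box. The open box has a circular hole through its front wall. The hole's radius is 24 mm.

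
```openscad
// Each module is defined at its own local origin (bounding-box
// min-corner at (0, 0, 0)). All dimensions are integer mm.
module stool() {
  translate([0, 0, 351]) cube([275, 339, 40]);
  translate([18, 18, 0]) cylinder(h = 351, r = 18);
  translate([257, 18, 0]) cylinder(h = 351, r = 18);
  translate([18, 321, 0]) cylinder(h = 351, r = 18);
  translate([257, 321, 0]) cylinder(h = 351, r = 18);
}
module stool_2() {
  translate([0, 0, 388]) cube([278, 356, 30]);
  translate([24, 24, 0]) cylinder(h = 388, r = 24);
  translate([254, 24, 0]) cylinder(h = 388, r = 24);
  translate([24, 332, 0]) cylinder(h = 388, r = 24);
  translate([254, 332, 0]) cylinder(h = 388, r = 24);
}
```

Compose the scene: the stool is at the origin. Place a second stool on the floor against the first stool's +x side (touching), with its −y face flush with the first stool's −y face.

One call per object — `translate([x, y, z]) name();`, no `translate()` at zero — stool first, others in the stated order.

stool();
translate([275, 0, 0]) stool_2();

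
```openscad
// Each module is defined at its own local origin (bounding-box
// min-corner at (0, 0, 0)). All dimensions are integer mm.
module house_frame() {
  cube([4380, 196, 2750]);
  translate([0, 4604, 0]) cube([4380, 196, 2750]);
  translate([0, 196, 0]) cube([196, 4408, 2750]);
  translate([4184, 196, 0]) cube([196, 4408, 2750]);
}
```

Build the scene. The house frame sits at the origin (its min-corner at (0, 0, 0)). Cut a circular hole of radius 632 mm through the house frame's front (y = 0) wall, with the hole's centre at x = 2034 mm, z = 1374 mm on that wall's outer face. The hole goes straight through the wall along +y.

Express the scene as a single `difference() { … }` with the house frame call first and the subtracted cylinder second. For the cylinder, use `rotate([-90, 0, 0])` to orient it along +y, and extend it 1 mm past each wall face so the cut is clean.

difference() {
  house_frame();
  translate([2034, -1, 1374]) rotate([-90, 0, 0]) cylinder(h = 198, r = 632);
}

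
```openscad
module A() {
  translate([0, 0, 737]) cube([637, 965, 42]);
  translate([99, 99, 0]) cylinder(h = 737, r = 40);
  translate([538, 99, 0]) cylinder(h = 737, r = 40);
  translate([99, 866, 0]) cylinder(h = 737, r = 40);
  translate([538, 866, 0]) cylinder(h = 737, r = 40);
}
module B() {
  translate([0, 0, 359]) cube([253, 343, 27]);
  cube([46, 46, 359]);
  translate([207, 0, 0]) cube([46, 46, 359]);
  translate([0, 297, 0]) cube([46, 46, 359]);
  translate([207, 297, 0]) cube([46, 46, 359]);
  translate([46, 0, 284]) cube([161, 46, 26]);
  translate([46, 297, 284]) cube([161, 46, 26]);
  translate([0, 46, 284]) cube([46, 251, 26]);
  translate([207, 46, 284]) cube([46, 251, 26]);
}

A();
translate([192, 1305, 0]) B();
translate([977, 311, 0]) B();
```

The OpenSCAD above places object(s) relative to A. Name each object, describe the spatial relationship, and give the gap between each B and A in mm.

Each stool's nearest face is 340 mm from the table's bounding box.

A is a table. B is a stool. Two stools sit around the table at the +y, +x sides. The gap between each stool and the table is 340 mm.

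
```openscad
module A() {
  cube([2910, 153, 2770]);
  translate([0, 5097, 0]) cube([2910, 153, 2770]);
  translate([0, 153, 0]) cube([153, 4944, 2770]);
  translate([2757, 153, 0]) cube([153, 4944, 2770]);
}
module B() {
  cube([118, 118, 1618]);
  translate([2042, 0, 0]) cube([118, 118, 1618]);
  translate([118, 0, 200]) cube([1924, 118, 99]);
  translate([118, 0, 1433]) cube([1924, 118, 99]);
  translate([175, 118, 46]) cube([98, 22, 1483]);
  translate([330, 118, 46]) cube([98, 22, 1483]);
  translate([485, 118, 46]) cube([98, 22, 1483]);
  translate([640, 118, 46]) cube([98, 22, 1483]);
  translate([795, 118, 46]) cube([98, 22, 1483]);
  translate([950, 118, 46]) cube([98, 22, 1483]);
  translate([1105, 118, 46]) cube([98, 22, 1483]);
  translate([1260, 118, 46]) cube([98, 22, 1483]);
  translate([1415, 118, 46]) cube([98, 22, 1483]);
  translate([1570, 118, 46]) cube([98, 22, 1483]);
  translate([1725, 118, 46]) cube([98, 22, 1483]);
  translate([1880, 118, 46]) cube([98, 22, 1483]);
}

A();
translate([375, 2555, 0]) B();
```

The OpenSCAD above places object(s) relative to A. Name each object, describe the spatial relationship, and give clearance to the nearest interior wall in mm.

A is a house frame. B is a fence section. The fence section sits inside the house frame, centred. The clearance to the nearest interior wall is 222 mm.

Clearances: x = 222, y = 2402; minimum 222 mm.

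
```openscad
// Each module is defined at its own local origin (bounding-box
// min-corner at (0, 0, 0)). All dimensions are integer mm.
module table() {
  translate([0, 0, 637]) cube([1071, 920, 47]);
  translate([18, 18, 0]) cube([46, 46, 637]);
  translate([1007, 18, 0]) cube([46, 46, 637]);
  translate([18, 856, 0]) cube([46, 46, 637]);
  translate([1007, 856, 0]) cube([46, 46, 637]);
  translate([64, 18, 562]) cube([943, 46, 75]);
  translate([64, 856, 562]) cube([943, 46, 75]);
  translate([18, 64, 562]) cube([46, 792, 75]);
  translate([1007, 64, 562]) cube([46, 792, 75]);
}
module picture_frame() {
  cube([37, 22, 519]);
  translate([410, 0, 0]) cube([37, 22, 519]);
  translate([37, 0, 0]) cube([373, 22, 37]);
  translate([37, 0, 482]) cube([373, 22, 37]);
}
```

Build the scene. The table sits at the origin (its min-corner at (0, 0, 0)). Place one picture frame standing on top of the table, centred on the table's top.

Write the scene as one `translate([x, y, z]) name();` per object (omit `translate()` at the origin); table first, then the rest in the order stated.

table();
translate([312, 449, 684]) picture_frame();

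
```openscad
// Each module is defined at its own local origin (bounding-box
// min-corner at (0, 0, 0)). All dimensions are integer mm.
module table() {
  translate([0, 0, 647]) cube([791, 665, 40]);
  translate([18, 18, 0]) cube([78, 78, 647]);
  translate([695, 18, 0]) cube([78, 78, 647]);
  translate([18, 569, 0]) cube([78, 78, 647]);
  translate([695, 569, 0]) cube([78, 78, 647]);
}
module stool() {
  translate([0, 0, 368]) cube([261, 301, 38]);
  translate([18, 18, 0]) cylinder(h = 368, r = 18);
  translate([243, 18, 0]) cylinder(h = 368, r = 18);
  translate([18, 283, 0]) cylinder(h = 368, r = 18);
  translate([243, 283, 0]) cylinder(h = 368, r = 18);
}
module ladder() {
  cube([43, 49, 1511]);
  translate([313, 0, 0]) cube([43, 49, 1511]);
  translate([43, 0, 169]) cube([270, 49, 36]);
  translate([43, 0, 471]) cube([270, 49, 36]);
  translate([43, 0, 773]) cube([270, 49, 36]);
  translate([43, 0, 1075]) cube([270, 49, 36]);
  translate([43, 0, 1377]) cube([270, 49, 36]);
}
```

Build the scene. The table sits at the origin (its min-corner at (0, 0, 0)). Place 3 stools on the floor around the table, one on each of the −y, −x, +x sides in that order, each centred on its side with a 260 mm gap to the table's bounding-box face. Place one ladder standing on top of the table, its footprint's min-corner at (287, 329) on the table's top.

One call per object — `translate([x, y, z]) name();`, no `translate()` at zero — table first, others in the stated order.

table();
translate([265, -561, 0]) stool();
translate([-521, 182, 0]) stool();
translate([1051, 182, 0]) stool();
translate([287, 329, 687]) ladder();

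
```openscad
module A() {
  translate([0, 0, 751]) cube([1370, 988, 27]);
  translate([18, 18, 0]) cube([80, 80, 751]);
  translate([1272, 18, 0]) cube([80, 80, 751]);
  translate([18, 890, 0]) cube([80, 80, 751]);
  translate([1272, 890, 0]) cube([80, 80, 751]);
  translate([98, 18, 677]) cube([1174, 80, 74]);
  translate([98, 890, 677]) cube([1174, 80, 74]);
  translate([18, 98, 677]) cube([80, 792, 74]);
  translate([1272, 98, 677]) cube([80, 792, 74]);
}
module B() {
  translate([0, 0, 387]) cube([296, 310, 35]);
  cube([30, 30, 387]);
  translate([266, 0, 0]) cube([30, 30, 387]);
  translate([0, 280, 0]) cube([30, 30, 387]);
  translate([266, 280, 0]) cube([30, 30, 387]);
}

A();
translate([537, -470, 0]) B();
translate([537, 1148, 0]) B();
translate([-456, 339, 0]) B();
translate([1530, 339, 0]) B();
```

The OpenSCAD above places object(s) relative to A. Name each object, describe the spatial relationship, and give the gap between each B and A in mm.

A is a table. B is a stool. Four stools sit around the table at the −y, +y, −x, +x sides. The gap between each stool and the table is 160 mm.

Each stool's nearest face is 160 mm from the table's bounding box.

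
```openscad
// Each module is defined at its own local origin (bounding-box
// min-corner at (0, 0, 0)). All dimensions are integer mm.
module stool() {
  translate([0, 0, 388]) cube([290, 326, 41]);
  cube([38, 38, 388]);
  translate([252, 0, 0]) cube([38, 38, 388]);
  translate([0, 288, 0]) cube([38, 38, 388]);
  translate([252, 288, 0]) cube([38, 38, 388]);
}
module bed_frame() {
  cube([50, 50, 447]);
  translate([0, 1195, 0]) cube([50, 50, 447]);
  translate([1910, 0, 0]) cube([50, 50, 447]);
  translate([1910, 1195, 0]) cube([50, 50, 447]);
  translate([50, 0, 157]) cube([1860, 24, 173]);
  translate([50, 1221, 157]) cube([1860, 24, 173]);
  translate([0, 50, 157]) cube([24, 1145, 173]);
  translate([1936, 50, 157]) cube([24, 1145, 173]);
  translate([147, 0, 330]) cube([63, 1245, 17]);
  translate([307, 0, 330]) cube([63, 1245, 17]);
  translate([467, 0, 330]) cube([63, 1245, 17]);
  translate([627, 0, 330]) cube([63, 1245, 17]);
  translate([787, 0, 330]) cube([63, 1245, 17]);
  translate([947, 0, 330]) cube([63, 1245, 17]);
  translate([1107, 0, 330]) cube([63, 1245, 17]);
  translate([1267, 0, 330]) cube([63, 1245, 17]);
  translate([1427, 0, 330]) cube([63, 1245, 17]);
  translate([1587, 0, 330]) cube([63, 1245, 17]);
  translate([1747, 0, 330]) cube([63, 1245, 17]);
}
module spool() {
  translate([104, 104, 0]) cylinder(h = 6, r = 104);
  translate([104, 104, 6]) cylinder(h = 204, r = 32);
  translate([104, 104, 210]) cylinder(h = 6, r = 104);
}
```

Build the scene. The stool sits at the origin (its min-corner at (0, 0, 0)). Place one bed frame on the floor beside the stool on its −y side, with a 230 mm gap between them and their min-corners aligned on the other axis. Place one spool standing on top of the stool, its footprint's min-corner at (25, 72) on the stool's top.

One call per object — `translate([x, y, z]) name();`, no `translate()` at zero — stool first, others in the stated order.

stool();
translate([0, -1475, 0]) bed_frame();
translate([25, 72, 429]) spool();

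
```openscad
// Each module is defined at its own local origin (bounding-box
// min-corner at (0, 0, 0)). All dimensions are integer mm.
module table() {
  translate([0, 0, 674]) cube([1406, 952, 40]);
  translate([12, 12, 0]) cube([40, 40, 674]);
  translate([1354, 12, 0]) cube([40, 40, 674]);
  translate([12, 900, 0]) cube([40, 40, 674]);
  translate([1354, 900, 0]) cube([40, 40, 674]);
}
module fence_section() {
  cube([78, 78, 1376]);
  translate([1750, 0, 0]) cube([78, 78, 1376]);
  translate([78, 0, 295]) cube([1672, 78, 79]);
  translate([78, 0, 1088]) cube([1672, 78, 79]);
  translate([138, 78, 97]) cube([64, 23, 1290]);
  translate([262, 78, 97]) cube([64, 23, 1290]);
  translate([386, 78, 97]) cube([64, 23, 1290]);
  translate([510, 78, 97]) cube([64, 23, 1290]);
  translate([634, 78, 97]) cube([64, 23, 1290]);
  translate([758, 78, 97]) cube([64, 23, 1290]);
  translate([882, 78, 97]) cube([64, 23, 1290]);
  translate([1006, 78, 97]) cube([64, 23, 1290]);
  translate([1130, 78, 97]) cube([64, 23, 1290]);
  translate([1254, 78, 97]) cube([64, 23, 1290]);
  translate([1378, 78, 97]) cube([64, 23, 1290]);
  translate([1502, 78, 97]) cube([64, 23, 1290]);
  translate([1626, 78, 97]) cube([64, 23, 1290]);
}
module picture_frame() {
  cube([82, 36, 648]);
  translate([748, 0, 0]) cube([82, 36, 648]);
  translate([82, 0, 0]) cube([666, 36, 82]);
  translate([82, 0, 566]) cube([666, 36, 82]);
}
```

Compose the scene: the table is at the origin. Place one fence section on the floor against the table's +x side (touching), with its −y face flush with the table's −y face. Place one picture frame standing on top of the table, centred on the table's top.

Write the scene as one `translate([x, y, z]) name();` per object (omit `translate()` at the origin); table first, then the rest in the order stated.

table();
translate([1406, 0, 0]) fence_section();
translate([288, 458, 714]) picture_frame();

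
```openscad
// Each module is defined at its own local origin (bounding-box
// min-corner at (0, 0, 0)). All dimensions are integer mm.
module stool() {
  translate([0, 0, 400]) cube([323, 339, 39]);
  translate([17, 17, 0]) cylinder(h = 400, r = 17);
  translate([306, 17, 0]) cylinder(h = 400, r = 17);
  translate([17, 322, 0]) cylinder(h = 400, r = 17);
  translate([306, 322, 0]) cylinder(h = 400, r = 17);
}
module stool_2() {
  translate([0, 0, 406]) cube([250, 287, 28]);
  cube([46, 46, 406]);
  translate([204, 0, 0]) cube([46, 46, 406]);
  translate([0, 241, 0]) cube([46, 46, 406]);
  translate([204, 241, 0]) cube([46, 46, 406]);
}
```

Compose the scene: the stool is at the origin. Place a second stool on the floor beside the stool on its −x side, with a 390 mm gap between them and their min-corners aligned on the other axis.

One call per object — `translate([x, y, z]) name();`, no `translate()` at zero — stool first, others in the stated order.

stool();
translate([-640, 0, 0]) stool_2();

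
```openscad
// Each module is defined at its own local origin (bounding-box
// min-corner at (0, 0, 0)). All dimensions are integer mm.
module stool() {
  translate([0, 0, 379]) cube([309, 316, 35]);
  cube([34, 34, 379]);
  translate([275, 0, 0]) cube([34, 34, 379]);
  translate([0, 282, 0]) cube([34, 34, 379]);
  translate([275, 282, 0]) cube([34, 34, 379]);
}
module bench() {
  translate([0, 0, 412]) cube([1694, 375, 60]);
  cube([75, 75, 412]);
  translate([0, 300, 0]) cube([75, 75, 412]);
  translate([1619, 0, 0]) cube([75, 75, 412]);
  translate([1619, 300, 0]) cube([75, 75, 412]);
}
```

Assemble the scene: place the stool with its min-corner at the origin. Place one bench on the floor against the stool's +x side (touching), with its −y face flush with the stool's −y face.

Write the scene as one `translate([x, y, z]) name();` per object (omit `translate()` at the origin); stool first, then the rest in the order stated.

stool();
translate([309, 0, 0]) bench();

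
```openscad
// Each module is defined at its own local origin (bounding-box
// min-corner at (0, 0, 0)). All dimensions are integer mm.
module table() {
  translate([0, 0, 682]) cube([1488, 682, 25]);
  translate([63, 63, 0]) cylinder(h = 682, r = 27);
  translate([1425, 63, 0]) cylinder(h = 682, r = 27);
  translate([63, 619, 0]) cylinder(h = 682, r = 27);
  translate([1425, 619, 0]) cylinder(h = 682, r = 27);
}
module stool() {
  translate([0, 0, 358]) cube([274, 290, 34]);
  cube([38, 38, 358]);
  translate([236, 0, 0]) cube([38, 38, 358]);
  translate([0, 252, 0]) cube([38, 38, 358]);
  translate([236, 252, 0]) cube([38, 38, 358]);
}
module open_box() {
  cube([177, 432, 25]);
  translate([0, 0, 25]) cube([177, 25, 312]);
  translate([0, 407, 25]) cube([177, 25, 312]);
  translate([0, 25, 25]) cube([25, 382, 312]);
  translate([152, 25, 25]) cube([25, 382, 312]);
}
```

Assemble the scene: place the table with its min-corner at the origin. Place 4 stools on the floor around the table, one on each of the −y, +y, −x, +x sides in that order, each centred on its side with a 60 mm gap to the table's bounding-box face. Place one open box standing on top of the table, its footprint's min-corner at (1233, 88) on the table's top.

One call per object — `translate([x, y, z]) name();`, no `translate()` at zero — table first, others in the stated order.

table();
translate([607, -350, 0]) stool();
translate([607, 742, 0]) stool();
translate([-334, 196, 0]) stool();
translate([1548, 196, 0]) stool();
translate([1233, 88, 707]) open_box();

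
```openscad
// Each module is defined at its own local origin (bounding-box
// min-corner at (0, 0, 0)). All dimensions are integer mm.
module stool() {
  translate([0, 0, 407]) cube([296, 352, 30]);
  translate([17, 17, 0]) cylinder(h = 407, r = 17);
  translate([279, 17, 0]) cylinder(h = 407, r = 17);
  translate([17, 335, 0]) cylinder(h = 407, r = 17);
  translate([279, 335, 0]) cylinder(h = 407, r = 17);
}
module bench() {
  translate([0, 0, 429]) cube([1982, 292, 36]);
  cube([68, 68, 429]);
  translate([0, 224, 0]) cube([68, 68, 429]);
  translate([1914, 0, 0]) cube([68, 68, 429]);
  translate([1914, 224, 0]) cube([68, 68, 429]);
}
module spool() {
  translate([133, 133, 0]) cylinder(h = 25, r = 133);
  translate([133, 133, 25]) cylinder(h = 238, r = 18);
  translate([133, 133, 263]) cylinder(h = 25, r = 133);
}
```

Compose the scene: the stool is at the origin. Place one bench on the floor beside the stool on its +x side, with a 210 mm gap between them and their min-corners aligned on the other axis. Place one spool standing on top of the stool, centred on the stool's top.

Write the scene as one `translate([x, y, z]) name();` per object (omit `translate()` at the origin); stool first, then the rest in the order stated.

stool();
translate([506, 0, 0]) bench();
translate([15, 43, 437]) spool();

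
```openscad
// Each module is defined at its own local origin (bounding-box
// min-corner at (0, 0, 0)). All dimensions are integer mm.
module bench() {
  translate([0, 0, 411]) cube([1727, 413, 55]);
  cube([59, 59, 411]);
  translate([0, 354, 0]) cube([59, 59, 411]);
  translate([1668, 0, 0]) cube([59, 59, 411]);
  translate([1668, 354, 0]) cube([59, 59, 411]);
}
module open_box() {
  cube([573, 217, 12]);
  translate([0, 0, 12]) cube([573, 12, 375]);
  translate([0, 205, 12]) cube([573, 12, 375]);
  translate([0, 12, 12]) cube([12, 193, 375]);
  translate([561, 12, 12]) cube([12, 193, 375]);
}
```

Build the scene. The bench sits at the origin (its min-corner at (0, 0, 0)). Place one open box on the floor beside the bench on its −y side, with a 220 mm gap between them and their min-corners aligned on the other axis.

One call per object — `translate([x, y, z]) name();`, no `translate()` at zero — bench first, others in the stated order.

bench();
translate([0, -437, 0]) open_box();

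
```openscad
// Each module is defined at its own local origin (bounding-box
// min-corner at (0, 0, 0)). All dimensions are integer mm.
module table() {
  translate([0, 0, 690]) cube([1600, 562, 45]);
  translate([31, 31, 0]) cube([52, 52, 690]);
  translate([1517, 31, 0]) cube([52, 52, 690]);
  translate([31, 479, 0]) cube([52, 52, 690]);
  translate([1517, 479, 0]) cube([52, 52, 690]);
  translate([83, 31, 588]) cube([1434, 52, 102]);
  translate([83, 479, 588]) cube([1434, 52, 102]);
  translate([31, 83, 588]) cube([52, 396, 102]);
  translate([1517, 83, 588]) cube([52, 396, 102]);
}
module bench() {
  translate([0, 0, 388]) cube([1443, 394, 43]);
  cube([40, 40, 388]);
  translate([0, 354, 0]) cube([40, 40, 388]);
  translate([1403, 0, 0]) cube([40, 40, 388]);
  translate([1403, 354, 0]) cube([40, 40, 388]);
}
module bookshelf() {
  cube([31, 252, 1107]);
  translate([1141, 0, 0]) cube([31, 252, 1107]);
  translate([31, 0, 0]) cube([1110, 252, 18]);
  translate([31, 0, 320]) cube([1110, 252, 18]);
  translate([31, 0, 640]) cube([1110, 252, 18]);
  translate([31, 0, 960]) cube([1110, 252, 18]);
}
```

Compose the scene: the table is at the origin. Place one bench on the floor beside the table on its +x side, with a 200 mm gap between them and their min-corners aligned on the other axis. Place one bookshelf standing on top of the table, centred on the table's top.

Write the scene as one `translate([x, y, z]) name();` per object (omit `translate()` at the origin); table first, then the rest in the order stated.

table();
translate([1800, 0, 0]) bench();
translate([214, 155, 735]) bookshelf();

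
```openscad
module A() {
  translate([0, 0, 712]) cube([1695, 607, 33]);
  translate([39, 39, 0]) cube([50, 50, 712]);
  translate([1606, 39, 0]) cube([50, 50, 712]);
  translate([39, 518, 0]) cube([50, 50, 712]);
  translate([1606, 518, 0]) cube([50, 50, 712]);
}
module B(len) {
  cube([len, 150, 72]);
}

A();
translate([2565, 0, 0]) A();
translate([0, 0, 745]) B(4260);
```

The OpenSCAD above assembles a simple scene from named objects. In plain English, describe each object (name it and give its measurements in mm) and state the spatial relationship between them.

A is a rectangular dining table. The top is 1695×607×33 mm with its upper surface at z = 745 mm. It stands on four 50×50 mm square legs, each inset 39 mm from the nearest pair of top edges, running from the floor to the underside of the top.

B is a rectangular beam 4260 mm long (x), 150 mm deep (y), 72 mm thick (z).

The beam spans the tops of two tables placed 870 mm apart, resting at z = 745 mm.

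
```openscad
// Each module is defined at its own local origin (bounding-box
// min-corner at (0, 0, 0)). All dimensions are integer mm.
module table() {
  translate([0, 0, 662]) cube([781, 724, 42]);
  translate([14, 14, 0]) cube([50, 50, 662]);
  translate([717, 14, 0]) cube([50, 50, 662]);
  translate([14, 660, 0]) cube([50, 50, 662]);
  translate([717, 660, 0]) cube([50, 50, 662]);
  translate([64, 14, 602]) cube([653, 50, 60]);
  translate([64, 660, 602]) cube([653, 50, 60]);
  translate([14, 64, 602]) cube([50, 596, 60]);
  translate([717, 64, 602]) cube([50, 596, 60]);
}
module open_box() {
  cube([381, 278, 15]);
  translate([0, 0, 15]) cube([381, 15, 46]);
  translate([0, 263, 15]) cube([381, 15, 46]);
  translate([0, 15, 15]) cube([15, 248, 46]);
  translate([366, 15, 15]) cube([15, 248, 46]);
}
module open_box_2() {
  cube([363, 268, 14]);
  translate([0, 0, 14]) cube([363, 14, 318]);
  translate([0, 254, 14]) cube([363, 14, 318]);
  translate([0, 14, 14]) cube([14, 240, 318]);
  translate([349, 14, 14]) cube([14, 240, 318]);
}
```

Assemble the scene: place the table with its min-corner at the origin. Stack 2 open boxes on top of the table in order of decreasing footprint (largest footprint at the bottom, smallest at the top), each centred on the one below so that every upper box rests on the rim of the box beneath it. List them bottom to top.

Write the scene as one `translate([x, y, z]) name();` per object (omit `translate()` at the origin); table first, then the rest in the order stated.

table();
translate([200, 223, 704]) open_box();
translate([209, 228, 765]) open_box_2();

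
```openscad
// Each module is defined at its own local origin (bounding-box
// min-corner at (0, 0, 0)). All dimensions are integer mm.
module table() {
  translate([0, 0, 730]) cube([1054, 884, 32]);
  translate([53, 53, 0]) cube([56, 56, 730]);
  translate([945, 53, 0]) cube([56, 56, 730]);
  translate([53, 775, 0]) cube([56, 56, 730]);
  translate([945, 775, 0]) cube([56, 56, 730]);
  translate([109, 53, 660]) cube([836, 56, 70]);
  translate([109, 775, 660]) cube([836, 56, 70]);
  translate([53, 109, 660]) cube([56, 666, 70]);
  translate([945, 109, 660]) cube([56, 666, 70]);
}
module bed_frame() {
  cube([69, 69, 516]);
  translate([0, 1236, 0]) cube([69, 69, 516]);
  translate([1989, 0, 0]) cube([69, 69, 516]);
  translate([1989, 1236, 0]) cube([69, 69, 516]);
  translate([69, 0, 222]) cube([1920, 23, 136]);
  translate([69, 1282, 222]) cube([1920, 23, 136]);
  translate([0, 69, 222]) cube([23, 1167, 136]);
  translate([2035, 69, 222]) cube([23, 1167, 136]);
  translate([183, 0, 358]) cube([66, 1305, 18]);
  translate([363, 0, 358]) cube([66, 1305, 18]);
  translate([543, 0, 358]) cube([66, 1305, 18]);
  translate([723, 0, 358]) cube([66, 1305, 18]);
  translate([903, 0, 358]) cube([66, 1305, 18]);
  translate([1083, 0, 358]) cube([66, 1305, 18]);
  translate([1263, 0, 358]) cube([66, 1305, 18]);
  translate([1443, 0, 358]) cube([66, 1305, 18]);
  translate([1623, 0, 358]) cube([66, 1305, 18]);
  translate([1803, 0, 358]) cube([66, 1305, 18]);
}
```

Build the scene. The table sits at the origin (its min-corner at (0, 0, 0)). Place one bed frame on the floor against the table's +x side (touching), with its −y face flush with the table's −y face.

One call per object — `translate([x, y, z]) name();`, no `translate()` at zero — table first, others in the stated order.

table();
translate([1054, 0, 0]) bed_frame();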